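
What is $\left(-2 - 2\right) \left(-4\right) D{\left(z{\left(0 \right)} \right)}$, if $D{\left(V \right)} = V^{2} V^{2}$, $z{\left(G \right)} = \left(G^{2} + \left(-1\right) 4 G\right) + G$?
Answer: $0$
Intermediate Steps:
$z{\left(G \right)} = G^{2} - 3 G$ ($z{\left(G \right)} = \left(G^{2} - 4 G\right) + G = G^{2} - 3 G$)
$D{\left(V \right)} = V^{4}$
$\left(-2 - 2\right) \left(-4\right) D{\left(z{\left(0 \right)} \right)} = \left(-2 - 2\right) \left(-4\right) \left(0 \left(-3 + 0\right)\right)^{4} = \left(-4\right) \left(-4\right) \left(0 \left(-3\right)\right)^{4} = 16 \cdot 0^{4} = 16 \cdot 0 = 0$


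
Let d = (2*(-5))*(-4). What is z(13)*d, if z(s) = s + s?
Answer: 1040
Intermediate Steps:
z(s) = 2*s
d = 40 (d = -10*(-4) = 40)
z(13)*d = (2*13)*40 = 26*40 = 1040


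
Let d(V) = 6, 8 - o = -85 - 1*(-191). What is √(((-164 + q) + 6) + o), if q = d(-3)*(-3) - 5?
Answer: 3*I*√31 ≈ 16.703*I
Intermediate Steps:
o = -98 (o = 8 - (-85 - 1*(-191)) = 8 - (-85 + 191) = 8 - 1*106 = 8 - 106 = -98)
q = -23 (q = 6*(-3) - 5 = -18 - 5 = -23)
√(((-164 + q) + 6) + o) = √(((-164 - 23) + 6) - 98) = √((-187 + 6) - 98) = √(-181 - 98) = √(-279) = 3*I*√31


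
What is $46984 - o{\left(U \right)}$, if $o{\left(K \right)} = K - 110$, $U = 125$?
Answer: $46969$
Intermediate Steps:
$o{\left(K \right)} = -110 + K$
$46984 - o{\left(U \right)} = 46984 - \left(-110 + 125\right) = 46984 - 15 = 46969$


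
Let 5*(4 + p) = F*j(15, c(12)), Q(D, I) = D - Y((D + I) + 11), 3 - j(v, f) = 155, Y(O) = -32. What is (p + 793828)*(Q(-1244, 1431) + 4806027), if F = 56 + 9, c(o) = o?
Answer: 3804683148120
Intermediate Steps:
j(v, f) = -152 (j(v, f) = 3 - 1*155 = 3 - 155 = -152)
Q(D, I) = 32 + D (Q(D, I) = D - 1*(-32) = D + 32 = 32 + D)
F = 65
p = -1980 (p = -4 + (65*(-152))/5 = -4 + (1/5)*(-9880) = -4 - 1976 = -1980)
(p + 793828)*(Q(-1244, 1431) + 4806027) = (-1980 + 793828)*((32 - 1244) + 4806027) = 791848*(-1212 + 4806027) = 791848*4804815 = 3804683148120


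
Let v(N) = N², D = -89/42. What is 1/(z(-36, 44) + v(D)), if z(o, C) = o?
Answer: -1764/55583 ≈ -0.031736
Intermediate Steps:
D = -89/42 (D = -89*1/42 = -89/42 ≈ -2.1190)
1/(z(-36, 44) + v(D)) = 1/(-36 + (-89/42)²) = 1/(-36 + 7921/1764) = 1/(-55583/1764) = -1764/55583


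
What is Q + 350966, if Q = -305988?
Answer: 44978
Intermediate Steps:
Q + 350966 = -305988 + 350966 = 44978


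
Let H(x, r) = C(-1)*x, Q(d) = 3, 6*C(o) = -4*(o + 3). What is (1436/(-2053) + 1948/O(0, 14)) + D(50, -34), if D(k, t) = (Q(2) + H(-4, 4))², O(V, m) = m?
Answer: 26888005/129339 ≈ 207.89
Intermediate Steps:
C(o) = -2 - 2*o/3 (C(o) = (-4*(o + 3))/6 = (-4*(3 + o))/6 = (-12 - 4*o)/6 = -2 - 2*o/3)
H(x, r) = -4*x/3 (H(x, r) = (-2 - ⅔*(-1))*x = (-2 + ⅔)*x = -4*x/3)
D(k, t) = 625/9 (D(k, t) = (3 - 4/3*(-4))² = (3 + 16/3)² = (25/3)² = 625/9)
(1436/(-2053) + 1948/O(0, 14)) + D(50, -34) = (1436/(-2053) + 1948/14) + 625/9 = (1436*(-1/2053) + 1948*(1/14)) + 625/9 = (-1436/2053 + 974/7) + 625/9 = 1989570/14371 + 625/9 = 26888005/129339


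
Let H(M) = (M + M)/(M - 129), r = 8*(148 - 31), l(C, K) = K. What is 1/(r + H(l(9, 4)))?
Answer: 125/116992 ≈ 0.0010684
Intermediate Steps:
r = 936 (r = 8*117 = 936)
H(M) = 2*M/(-129 + M) (H(M) = (2*M)/(-129 + M) = 2*M/(-129 + M))
1/(r + H(l(9, 4))) = 1/(936 + 2*4/(-129 + 4)) = 1/(936 + 2*4/(-125)) = 1/(936 + 2*4*(-1/125)) = 1/(936 - 8/125) = 1/(116992/125) = 125/116992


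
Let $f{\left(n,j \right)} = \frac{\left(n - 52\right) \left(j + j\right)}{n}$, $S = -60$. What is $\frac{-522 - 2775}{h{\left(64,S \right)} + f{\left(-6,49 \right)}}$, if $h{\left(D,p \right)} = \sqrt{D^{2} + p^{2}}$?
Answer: $- \frac{14055111}{4003850} + \frac{29673 \sqrt{481}}{2001925} \approx -3.1853$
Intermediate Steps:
$f{\left(n,j \right)} = \frac{2 j \left(-52 + n\right)}{n}$ ($f{\left(n,j \right)} = \frac{\left(-52 + n\right) 2 j}{n} = \frac{2 j \left(-52 + n\right)}{n}$)
$\frac{-522 - 2775}{h{\left(64,S \right)} + f{\left(-6,49 \right)}} = \frac{-522 - 2775}{\sqrt{64^{2} + \left(-60\right)^{2}} + 2 \cdot 49 \frac{1}{-6} \left(-52 - 6\right)} = - \frac{3297}{\sqrt{4096 + 3600} + 2 \cdot 49 \left(- \frac{1}{6}\right) \left(-58\right)} = - \frac{3297}{\sqrt{7696} + \frac{2842}{3}} = - \frac{3297}{4 \sqrt{481} + \frac{2842}{3}} = - \frac{3297}{\frac{2842}{3} + 4 \sqrt{481}}$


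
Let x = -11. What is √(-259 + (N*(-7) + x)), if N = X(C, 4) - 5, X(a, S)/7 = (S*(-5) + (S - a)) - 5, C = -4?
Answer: √598 ≈ 24.454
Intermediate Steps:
X(a, S) = -35 - 28*S - 7*a (X(a, S) = 7*((S*(-5) + (S - a)) - 5) = 7*((-5*S + (S - a)) - 5) = 7*((-a - 4*S) - 5) = 7*(-5 - a - 4*S) = -35 - 28*S - 7*a)
N = -124 (N = (-35 - 28*4 - 7*(-4)) - 5 = (-35 - 112 + 28) - 5 = -119 - 5 = -124)
√(-259 + (N*(-7) + x)) = √(-259 + (-124*(-7) - 11)) = √(-259 + (868 - 11)) = √(-259 + 857) = √598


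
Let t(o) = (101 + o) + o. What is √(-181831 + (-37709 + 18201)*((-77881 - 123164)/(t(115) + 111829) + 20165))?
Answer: I*√3094062628184030/2804 ≈ 19837.0*I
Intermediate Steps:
t(o) = 101 + 2*o
√(-181831 + (-37709 + 18201)*((-77881 - 123164)/(t(115) + 111829) + 20165)) = √(-181831 + (-37709 + 18201)*((-77881 - 123164)/((101 + 2*115) + 111829) + 20165)) = √(-181831 - 19508*(-201045/((101 + 230) + 111829) + 20165)) = √(-181831 - 19508*(-201045/(331 + 111829) + 20165)) = √(-181831 - 19508*(-201045/112160 + 20165)) = √(-181831 - 19508*(-201045*1/112160 + 20165)) = √(-181831 - 19508*(-40209/22432 + 20165)) = √(-181831 - 19508*452301071/22432) = √(-181831 - 2205872323267/5608) = √(-2206892031515/5608) = I*√3094062628184030/2804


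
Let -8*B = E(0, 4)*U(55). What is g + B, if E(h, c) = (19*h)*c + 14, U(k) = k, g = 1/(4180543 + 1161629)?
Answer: -257092027/2671086 ≈ -96.250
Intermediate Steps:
g = 1/5342172 ≈ 1.8719e-7
E(h, c) = 14 + 19*c*h (E(h, c) = 19*c*h + 14 = 14 + 19*c*h)
B = -385/4 (B = -(14 + 19*4*0)*55/8 = -(14 + 0)*55/8 = -7*55/4 = -⅛*770 = -385/4 ≈ -96.250)
g + B = 1/5342172 - 385/4 = -257092027/2671086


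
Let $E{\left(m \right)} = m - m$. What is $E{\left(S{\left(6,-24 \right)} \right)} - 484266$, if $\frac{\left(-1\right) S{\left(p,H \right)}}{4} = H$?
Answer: $-484266$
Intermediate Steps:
$S{\left(p,H \right)} = - 4 H$
$E{\left(m \right)} = 0$
$E{\left(S{\left(6,-24 \right)} \right)} - 484266 = 0 - 484266 = -484266$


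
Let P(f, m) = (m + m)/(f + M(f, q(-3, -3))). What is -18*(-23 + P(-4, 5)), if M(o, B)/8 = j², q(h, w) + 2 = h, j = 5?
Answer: 20241/49 ≈ 413.08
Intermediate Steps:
q(h, w) = -2 + h
M(o, B) = 200 (M(o, B) = 8*5² = 8*25 = 200)
P(f, m) = 2*m/(200 + f) (P(f, m) = (m + m)/(f + 200) = (2*m)/(200 + f) = 2*m/(200 + f))
-18*(-23 + P(-4, 5)) = -18*(-23 + 2*5/(200 - 4)) = -18*(-23 + 2*5/196) = -18*(-23 + 2*5*(1/196)) = -18*(-23 + 5/98) = -18*(-2249/98) = 20241/49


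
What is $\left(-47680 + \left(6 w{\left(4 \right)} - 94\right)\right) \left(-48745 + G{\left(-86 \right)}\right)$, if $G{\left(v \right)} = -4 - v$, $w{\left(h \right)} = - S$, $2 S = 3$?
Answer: $2325264129$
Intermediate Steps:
$S = \frac{3}{2}$ ($S = \frac{1}{2} \cdot 3 = \frac{3}{2} \approx 1.5$)
$w{\left(h \right)} = - \frac{3}{2}$ ($w{\left(h \right)} = \left(-1\right) \frac{3}{2} = - \frac{3}{2}$)
$\left(-47680 + \left(6 w{\left(4 \right)} - 94\right)\right) \left(-48745 + G{\left(-86 \right)}\right) = \left(-47680 + \left(6 \left(- \frac{3}{2}\right) - 94\right)\right) \left(-48745 - -82\right) = \left(-47680 - 103\right) \left(-48745 + \left(-4 + 86\right)\right) = \left(-47680 - 103\right) \left(-48745 + 82\right) = \left(-47783\right) \left(-48663\right) = 2325264129$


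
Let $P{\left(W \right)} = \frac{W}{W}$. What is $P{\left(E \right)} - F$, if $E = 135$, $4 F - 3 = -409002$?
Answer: $\frac{409003}{4} \approx 1.0225 \cdot 10^{5}$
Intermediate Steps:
$F = - \frac{408999}{4}$ ($F = \frac{3}{4} + \frac{1}{4} \left(-409002\right) = \frac{3}{4} - \frac{204501}{2} = - \frac{408999}{4} \approx -1.0225 \cdot 10^{5}$)
$P{\left(W \right)} = 1$
$P{\left(E \right)} - F = 1 - - \frac{408999}{4} = 1 + \frac{408999}{4} = \frac{409003}{4}$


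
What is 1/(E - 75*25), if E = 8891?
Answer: 1/7016 ≈ 0.00014253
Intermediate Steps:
1/(E - 75*25) = 1/(8891 - 75*25) = 1/(8891 - 1875) = 1/7016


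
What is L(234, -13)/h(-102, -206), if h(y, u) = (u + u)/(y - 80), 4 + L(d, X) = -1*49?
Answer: -4823/206 ≈ -23.413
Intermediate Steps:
L(d, X) = -53 (L(d, X) = -4 - 1*49 = -4 - 49 = -53)
h(y, u) = 2*u/(-80 + y) (h(y, u) = (2*u)/(-80 + y) = 2*u/(-80 + y))
L(234, -13)/h(-102, -206) = -53/(2*(-206)/(-80 - 102)) = -53/(2*(-206)/(-182)) = -53/(2*(-206)*(-1/182)) = -53/206/91 = -53*91/206 = -4823/206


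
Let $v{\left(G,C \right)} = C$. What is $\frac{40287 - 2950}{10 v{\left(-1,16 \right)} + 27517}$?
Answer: $\frac{37337}{27677} \approx 1.349$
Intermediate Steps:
$\frac{40287 - 2950}{10 v{\left(-1,16 \right)} + 27517} = \frac{40287 - 2950}{10 \cdot 16 + 27517} = \frac{40287 - 2950}{160 + 27517} = \frac{37337}{27677}$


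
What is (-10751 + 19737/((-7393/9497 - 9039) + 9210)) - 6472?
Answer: -27655156173/1616594 ≈ -17107.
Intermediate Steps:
(-10751 + 19737/((-7393/9497 - 9039) + 9210)) - 6472 = (-10751 + 19737/(-85850776/9497 + 9210)) - 6472 = (-10751 + 19737/(1616594/9497)) - 6472 = (-10751 + 19737*(9497/1616594)) - 6472 = (-10751 + 187442289/1616594) - 6472 = -17192559805/1616594 - 6472 = -27655156173/1616594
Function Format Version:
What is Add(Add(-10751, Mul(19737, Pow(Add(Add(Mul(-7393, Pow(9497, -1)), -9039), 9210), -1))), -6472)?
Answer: Rational(-27655156173, 1616594) ≈ -17107.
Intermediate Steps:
Add(Add(-10751, Mul(19737, Pow(Add(Add(Mul(-7393, Pow(9497, -1)), -9039), 9210), -1))), -6472) = Add(Add(-10751, Mul(19737, Pow(Add(Add(Mul(-7393, Rational(1, 9497)), -9039), 9210), -1))), -6472) = Add(Add(-10751, Mul(19737, Pow(Add(Add(Rational(-7393, 9497), -9039), 9210), -1))), -6472) = Add(Add(-10751, Mul(19737, Pow(Add(Rational(-85850776, 9497), 9210), -1))), -6472) = Add(Add(-10751, Mul(19737, Pow(Rational(1616594, 9497), -1))), -6472) = Add(Add(-10751, Mul(19737, Rational(9497, 1616594))), -6472) = Add(Add(-10751, Rational(187442289, 1616594)), -6472) = Add(Rational(-17192559805, 1616594), -6472) = Rational(-27655156173, 1616594)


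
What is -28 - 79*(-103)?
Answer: 8109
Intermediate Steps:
-28 - 79*(-103) = -28 + 8137 = 8109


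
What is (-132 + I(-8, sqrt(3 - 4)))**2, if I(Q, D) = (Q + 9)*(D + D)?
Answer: 17420 - 528*I ≈ 17420.0 - 528.0*I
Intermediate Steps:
I(Q, D) = 2*D*(9 + Q) (I(Q, D) = (9 + Q)*(2*D) = 2*D*(9 + Q))
(-132 + I(-8, sqrt(3 - 4)))**2 = (-132 + 2*sqrt(3 - 4)*(9 - 8))**2 = (-132 + 2*sqrt(-1)*1)**2 = (-132 + 2*I*1)**2 = (-132 + 2*I)**2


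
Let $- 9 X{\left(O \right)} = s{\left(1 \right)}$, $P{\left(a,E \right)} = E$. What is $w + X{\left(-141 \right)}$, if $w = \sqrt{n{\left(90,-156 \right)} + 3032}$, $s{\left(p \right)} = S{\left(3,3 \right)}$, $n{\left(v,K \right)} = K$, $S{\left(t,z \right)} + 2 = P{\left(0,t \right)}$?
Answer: $- \frac{1}{9} + 2 \sqrt{719} \approx 53.517$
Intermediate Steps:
$S{\left(t,z \right)} = -2 + t$
$s{\left(p \right)} = 1$ ($s{\left(p \right)} = -2 + 3 = 1$)
$X{\left(O \right)} = - \frac{1}{9}$ ($X{\left(O \right)} = \left(- \frac{1}{9}\right) 1 = - \frac{1}{9}$)
$w = 2 \sqrt{719}$ ($w = \sqrt{-156 + 3032} = \sqrt{2876} = 2 \sqrt{719} \approx 53.628$)
$w + X{\left(-141 \right)} = 2 \sqrt{719} - \frac{1}{9} = - \frac{1}{9} + 2 \sqrt{719}$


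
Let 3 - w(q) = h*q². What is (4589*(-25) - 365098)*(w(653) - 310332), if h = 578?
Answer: 118408191752613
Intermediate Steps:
w(q) = 3 - 578*q²
(4589*(-25) - 365098)*(w(653) - 310332) = (4589*(-25) - 365098)*((3 - 578*653²) - 310332) = (-114725 - 365098)*((3 - 578*426409) - 310332) = -479823*((3 - 246464402) - 310332) = -479823*(-246464399 - 310332) = -479823*(-246774731) = 118408191752613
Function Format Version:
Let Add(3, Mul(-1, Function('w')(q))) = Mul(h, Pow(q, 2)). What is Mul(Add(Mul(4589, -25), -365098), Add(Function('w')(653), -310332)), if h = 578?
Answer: 118408191752613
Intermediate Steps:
Function('w')(q) = Add(3, Mul(-578, Pow(q, 2))) (Function('w')(q) = Add(3, Mul(-1, Mul(578, Pow(q, 2)))) = Add(3, Mul(-578, Pow(q, 2))))
Mul(Add(Mul(4589, -25), -365098), Add(Function('w')(653), -310332)) = Mul(Add(Mul(4589, -25), -365098), Add(Add(3, Mul(-578, Pow(653, 2))), -310332)) = Mul(Add(-114725, -365098), Add(Add(3, Mul(-578, 426409)), -310332)) = Mul(-479823, Add(Add(3, -246464402), -310332)) = Mul(-479823, Add(-246464399, -310332)) = Mul(-479823, -246774731) = 118408191752613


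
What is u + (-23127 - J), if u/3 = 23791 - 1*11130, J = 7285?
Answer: 7571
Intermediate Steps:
u = 37983 (u = 3*(23791 - 1*11130) = 3*(23791 - 11130) = 3*12661 = 37983)
u + (-23127 - J) = 37983 + (-23127 - 1*7285) = 37983 + (-23127 - 7285) = 37983 - 30412 = 7571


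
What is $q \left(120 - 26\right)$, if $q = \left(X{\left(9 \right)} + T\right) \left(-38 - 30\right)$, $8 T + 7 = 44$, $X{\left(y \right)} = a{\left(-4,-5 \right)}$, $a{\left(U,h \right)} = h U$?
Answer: $-157403$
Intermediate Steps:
$a{\left(U,h \right)} = U h$
$X{\left(y \right)} = 20$ ($X{\left(y \right)} = \left(-4\right) \left(-5\right) = 20$)
$T = \frac{37}{8}$ ($T = - \frac{7}{8} + \frac{1}{8} \cdot 44 = - \frac{7}{8} + \frac{11}{2} = \frac{37}{8} \approx 4.625$)
$q = - \frac{3349}{2}$ ($q = \left(20 + \frac{37}{8}\right) \left(-38 - 30\right) = \frac{197}{8} \left(-68\right) = - \frac{3349}{2} \approx -1674.5$)
$q \left(120 - 26\right) = - \frac{3349 \left(120 - 26\right)}{2} = \left(- \frac{3349}{2}\right) 94 = -157403$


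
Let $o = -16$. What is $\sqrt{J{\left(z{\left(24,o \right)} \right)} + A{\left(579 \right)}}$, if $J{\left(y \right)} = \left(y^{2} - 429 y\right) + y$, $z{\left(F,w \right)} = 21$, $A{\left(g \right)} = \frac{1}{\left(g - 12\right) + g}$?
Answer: $\frac{i \sqrt{11224910706}}{1146} \approx 92.45 i$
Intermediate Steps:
$A{\left(g \right)} = \frac{1}{-12 + 2 g}$ ($A{\left(g \right)} = \frac{1}{\left(g - 12\right) + g} = \frac{1}{\left(-12 + g\right) + g} = \frac{1}{-12 + 2 g}$)
$J{\left(y \right)} = y^{2} - 428 y$
$\sqrt{J{\left(z{\left(24,o \right)} \right)} + A{\left(579 \right)}} = \sqrt{21 \left(-428 + 21\right) + \frac{1}{2 \left(-6 + 579\right)}} = \sqrt{21 \left(-407\right) + \frac{1}{2 \cdot 573}} = \sqrt{-8547 + \frac{1}{2} \cdot \frac{1}{573}} = \sqrt{-8547 + \frac{1}{1146}} = \sqrt{- \frac{9794861}{1146}} = \frac{i \sqrt{11224910706}}{1146}$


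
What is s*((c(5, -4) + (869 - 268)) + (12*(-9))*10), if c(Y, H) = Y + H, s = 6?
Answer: -2868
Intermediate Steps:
c(Y, H) = H + Y
s*((c(5, -4) + (869 - 268)) + (12*(-9))*10) = 6*(((-4 + 5) + (869 - 268)) + (12*(-9))*10) = 6*((1 + 601) - 108*10) = 6*(602 - 1080) = 6*(-478) = -2868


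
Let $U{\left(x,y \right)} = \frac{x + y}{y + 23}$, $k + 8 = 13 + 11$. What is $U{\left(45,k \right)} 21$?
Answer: $\frac{427}{13} \approx 32.846$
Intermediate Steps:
$k = 16$ ($k = -8 + \left(13 + 11\right) = -8 + 24 = 16$)
$U{\left(x,y \right)} = \frac{x + y}{23 + y}$
$U{\left(45,k \right)} 21 = \frac{45 + 16}{23 + 16} \cdot 21 = \frac{1}{39} \cdot 61 \cdot 21 = \frac{61}{39} \cdot 21 = \frac{427}{13}$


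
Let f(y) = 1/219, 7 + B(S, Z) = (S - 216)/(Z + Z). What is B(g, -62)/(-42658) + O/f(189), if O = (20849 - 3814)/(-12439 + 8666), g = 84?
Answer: -32035215847/32398751 ≈ -988.78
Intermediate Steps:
B(S, Z) = -7 + (-216 + S)/(2*Z) (B(S, Z) = -7 + (S - 216)/(Z + Z) = -7 + (-216 + S)/((2*Z)) = -7 + (-216 + S)*(1/(2*Z)) = -7 + (-216 + S)/(2*Z))
O = -17035/3773 (O = 17035/(-3773) = 17035*(-1/3773) = -17035/3773 ≈ -4.5150)
f(y) = 1/219
B(g, -62)/(-42658) + O/f(189) = ((½)*(-216 + 84 - 14*(-62))/(-62))/(-42658) - 17035/(3773*1/219) = ((½)*(-1/62)*(-216 + 84 + 868))*(-1/42658) - 17035/3773*219 = ((½)*(-1/62)*736)*(-1/42658) - 3730665/3773 = -184/31*(-1/42658) - 3730665/3773 = 92/661199 - 3730665/3773 = -32035215847/32398751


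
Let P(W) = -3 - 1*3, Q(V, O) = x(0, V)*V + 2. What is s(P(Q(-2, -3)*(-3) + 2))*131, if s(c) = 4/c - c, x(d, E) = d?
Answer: 2096/3 ≈ 698.67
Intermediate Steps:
Q(V, O) = 2 (Q(V, O) = 0*V + 2 = 0 + 2 = 2)
P(W) = -6 (P(W) = -3 - 3 = -6)
s(c) = -c + 4/c
s(P(Q(-2, -3)*(-3) + 2))*131 = (-1*(-6) + 4/(-6))*131 = (6 + 4*(-⅙))*131 = (6 - ⅔)*131 = (16/3)*131 = 2096/3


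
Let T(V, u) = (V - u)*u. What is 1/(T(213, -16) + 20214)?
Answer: 1/16550 ≈ 6.0423e-5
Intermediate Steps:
T(V, u) = u*(V - u)
1/(T(213, -16) + 20214) = 1/(-16*(213 - 1*(-16)) + 20214) = 1/(-16*(213 + 16) + 20214) = 1/(-16*229 + 20214) = 1/(-3664 + 20214) = 1/16550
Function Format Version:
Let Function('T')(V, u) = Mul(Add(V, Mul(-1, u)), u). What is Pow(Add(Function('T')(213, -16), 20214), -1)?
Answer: Rational(1, 16550) ≈ 6.0423e-5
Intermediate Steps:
Function('T')(V, u) = Mul(u, Add(V, Mul(-1, u)))
Pow(Add(Function('T')(213, -16), 20214), -1) = Pow(Add(Mul(-16, Add(213, Mul(-1, -16))), 20214), -1) = Pow(Add(Mul(-16, Add(213, 16)), 20214), -1) = Pow(Add(Mul(-16, 229), 20214), -1) = Pow(Add(-3664, 20214), -1) = Pow(16550, -1) = Rational(1, 16550)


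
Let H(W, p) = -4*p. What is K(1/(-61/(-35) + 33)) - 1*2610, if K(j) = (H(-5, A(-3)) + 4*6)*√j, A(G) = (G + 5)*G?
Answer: -2610 + 6*√665/19 ≈ -2601.9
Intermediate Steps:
A(G) = G*(5 + G) (A(G) = (5 + G)*G = G*(5 + G))
K(j) = 48*√j (K(j) = (-(-12)*(5 - 3) + 4*6)*√j = (-(-12)*2 + 24)*√j = (-4*(-6) + 24)*√j = (24 + 24)*√j = 48*√j)
K(1/(-61/(-35) + 33)) - 1*2610 = 48*√(1/(-61/(-35) + 33)) - 1*2610 = 48*√(1/(-61*(-1/35) + 33)) - 2610 = 48*√(1/(61/35 + 33)) - 2610 = 48*√(1/(1216/35)) - 2610 = 48*√(35/1216) - 2610 = 48*(√665/152) - 2610 = 6*√665/19 - 2610 = -2610 + 6*√665/19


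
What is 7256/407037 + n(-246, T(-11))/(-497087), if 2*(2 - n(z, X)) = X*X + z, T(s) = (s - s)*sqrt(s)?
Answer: 3555983647/202332801219 ≈ 0.017575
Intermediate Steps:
T(s) = 0 (T(s) = 0*sqrt(s) = 0)
n(z, X) = 2 - z/2 - X**2/2 (n(z, X) = 2 - (X*X + z)/2 = 2 - (X**2 + z)/2 = 2 - (z + X**2)/2 = 2 + (-z/2 - X**2/2) = 2 - z/2 - X**2/2)
7256/407037 + n(-246, T(-11))/(-497087) = 7256/407037 + (2 - 1/2*(-246) - 1/2*0**2)/(-497087) = 7256*(1/407037) + (2 + 123 - 1/2*0)*(-1/497087) = 7256/407037 + (2 + 123 + 0)*(-1/497087) = 7256/407037 + 125*(-1/497087) = 7256/407037 - 125/497087 = 3555983647/202332801219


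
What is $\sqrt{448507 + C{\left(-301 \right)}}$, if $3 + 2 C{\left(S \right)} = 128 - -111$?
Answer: $5 \sqrt{17945} \approx 669.79$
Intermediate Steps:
$C{\left(S \right)} = 118$ ($C{\left(S \right)} = - \frac{3}{2} + \frac{128 - -111}{2} = - \frac{3}{2} + \frac{128 + 111}{2} = - \frac{3}{2} + \frac{1}{2} \cdot 239 = - \frac{3}{2} + \frac{239}{2} = 118$)
$\sqrt{448507 + C{\left(-301 \right)}} = \sqrt{448507 + 118} = \sqrt{448625} = 5 \sqrt{17945}$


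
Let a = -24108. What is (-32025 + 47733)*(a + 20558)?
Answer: -55763400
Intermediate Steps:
(-32025 + 47733)*(a + 20558) = (-32025 + 47733)*(-24108 + 20558) = 15708*(-3550) = -55763400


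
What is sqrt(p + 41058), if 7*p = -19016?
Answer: sqrt(1878730)/7 ≈ 195.81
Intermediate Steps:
p = -19016/7 (p = (1/7)*(-19016) = -19016/7 ≈ -2716.6)
sqrt(p + 41058) = sqrt(-19016/7 + 41058) = sqrt(268390/7) = sqrt(1878730)/7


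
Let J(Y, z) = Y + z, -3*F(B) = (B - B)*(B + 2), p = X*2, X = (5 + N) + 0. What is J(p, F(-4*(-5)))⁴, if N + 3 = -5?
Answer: 1296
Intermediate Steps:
N = -8 (N = -3 - 5 = -8)
X = -3 (X = (5 - 8) + 0 = -3 + 0 = -3)
p = -6 (p = -3*2 = -6)
F(B) = 0 (F(B) = -(B - B)*(B + 2)/3 = -0*(2 + B) = -⅓*0 = 0)
J(p, F(-4*(-5)))⁴ = (-6 + 0)⁴ = (-6)⁴ = 1296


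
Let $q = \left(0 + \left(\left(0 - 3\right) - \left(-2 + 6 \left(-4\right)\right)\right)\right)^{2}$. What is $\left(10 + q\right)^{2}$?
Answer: $290521$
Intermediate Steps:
$q = 529$ ($q = \left(0 - -23\right)^{2} = \left(0 + \left(-3 + 26\right)\right)^{2} = \left(0 + 23\right)^{2} = 23^{2} = 529$)
$\left(10 + q\right)^{2} = \left(10 + 529\right)^{2} = 539^{2} = 290521$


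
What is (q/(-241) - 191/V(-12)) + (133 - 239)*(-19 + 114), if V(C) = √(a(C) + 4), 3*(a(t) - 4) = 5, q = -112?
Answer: -2426758/241 - 191*√87/29 ≈ -10131.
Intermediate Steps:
a(t) = 17/3 (a(t) = 4 + (⅓)*5 = 4 + 5/3 = 17/3)
V(C) = √87/3 (V(C) = √(17/3 + 4) = √(29/3) = √87/3)
(q/(-241) - 191/V(-12)) + (133 - 239)*(-19 + 114) = (-112/(-241) - 191*√87/29) + (133 - 239)*(-19 + 114) = (-112*(-1/241) - 191*√87/29) - 106*95 = (112/241 - 191*√87/29) - 10070 = -2426758/241 - 191*√87/29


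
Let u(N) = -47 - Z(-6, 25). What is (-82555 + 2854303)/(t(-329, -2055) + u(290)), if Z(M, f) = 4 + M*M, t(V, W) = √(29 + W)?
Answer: -241142076/9595 - 2771748*I*√2026/9595 ≈ -25132.0 - 13003.0*I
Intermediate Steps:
Z(M, f) = 4 + M²
u(N) = -87 (u(N) = -47 - (4 + (-6)²) = -47 - (4 + 36) = -47 - 1*40 = -47 - 40 = -87)
(-82555 + 2854303)/(t(-329, -2055) + u(290)) = (-82555 + 2854303)/(√(29 - 2055) - 87) = 2771748/(√(-2026) - 87) = 2771748/(I*√2026 - 87) = 2771748/(-87 + I*√2026)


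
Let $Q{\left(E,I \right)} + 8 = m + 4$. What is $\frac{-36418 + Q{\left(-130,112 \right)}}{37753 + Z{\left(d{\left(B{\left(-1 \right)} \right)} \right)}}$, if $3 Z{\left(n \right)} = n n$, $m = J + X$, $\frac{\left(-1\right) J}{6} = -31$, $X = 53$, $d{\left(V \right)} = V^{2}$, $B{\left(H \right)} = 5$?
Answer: $- \frac{108549}{113884} \approx -0.95315$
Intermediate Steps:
$J = 186$ ($J = \left(-6\right) \left(-31\right) = 186$)
$m = 239$ ($m = 186 + 53 = 239$)
$Z{\left(n \right)} = \frac{n^{2}}{3}$ ($Z{\left(n \right)} = \frac{n n}{3} = \frac{n^{2}}{3}$)
$Q{\left(E,I \right)} = 235$ ($Q{\left(E,I \right)} = -8 + \left(239 + 4\right) = -8 + 243 = 235$)
$\frac{-36418 + Q{\left(-130,112 \right)}}{37753 + Z{\left(d{\left(B{\left(-1 \right)} \right)} \right)}} = \frac{-36418 + 235}{37753 + \frac{\left(5^{2}\right)^{2}}{3}} = - \frac{36183}{37753 + \frac{25^{2}}{3}} = - \frac{36183}{37753 + \frac{1}{3} \cdot 625} = - \frac{36183}{37753 + \frac{625}{3}} = - \frac{36183}{\frac{113884}{3}} = \left(-36183\right) \frac{3}{113884} = - \frac{108549}{113884}$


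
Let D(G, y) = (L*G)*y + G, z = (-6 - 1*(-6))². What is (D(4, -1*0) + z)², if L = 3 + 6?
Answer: 16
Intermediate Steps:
L = 9
z = 0 (z = (-6 + 6)² = 0² = 0)
D(G, y) = G + 9*G*y (D(G, y) = (9*G)*y + G = 9*G*y + G = G + 9*G*y)
(D(4, -1*0) + z)² = (4*(1 + 9*(-1*0)) + 0)² = (4*(1 + 9*0) + 0)² = (4*(1 + 0) + 0)² = (4*1 + 0)² = (4 + 0)² = 4² = 16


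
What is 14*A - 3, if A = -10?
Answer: -143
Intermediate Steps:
14*A - 3 = 14*(-10) - 3 = -140 - 3 = -143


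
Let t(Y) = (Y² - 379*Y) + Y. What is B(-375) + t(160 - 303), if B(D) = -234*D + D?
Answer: 161878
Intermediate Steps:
t(Y) = Y² - 378*Y
B(D) = -233*D
B(-375) + t(160 - 303) = -233*(-375) + (160 - 303)*(-378 + (160 - 303)) = 87375 - 143*(-378 - 143) = 87375 - 143*(-521) = 87375 + 74503 = 161878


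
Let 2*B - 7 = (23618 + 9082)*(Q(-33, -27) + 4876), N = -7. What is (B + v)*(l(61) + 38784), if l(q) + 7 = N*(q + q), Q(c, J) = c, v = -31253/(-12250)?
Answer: 18392511587121822/6125 ≈ 3.0029e+12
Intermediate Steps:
v = 31253/12250 (v = -31253*(-1/12250) = 31253/12250 ≈ 2.5513)
l(q) = -7 - 14*q (l(q) = -7 - 7*(q + q) = -7 - 14*q)
B = 158366107/2 (B = 7/2 + ((23618 + 9082)*(-33 + 4876))/2 = 7/2 + (32700*4843)/2 = 7/2 + (1/2)*158366100 = 7/2 + 79183050 = 158366107/2 ≈ 7.9183e+7)
(B + v)*(l(61) + 38784) = (158366107/2 + 31253/12250)*((-7 - 14*61) + 38784) = 484996218314*((-7 - 854) + 38784)/6125 = 484996218314*(-861 + 38784)/6125 = (484996218314/6125)*37923 = 18392511587121822/6125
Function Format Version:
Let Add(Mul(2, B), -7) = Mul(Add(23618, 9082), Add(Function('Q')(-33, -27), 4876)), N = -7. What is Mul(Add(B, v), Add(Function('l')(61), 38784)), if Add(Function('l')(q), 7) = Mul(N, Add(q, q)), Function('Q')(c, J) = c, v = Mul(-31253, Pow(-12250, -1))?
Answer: Rational(18392511587121822, 6125) ≈ 3.0029e+12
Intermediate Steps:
v = Rational(31253, 12250) (v = Mul(-31253, Rational(-1, 12250)) = Rational(31253, 12250) ≈ 2.5513)
Function('l')(q) = Add(-7, Mul(-14, q)) (Function('l')(q) = Add(-7, Mul(-7, Add(q, q))) = Add(-7, Mul(-7, Mul(2, q))) = Add(-7, Mul(-14, q)))
B = Rational(158366107, 2) (B = Add(Rational(7, 2), Mul(Rational(1, 2), Mul(Add(23618, 9082), Add(-33, 4876)))) = Add(Rational(7, 2), Mul(Rational(1, 2), Mul(32700, 4843))) = Add(Rational(7, 2), Mul(Rational(1, 2), 158366100)) = Add(Rational(7, 2), 79183050) = Rational(158366107, 2) ≈ 7.9183e+7)
Mul(Add(B, v), Add(Function('l')(61), 38784)) = Mul(Add(Rational(158366107, 2), Rational(31253, 12250)), Add(Add(-7, Mul(-14, 61)), 38784)) = Mul(Rational(484996218314, 6125), Add(Add(-7, -854), 38784)) = Mul(Rational(484996218314, 6125), Add(-861, 38784)) = Mul(Rational(484996218314, 6125), 37923) = Rational(18392511587121822, 6125)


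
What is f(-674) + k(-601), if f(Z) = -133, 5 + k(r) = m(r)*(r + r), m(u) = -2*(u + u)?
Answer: -2889746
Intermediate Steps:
m(u) = -4*u
k(r) = -5 - 8*r**2 (k(r) = -5 + (-4*r)*(r + r) = -5 + (-4*r)*(2*r) = -5 - 8*r**2)
f(-674) + k(-601) = -133 + (-5 - 8*(-601)**2) = -133 + (-5 - 8*361201) = -133 + (-5 - 2889608) = -133 - 2889613 = -2889746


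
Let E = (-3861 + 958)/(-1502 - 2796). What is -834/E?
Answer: -3584532/2903 ≈ -1234.8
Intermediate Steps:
E = 2903/4298 (E = -2903/(-4298) = -2903*(-1/4298) = 2903/4298 ≈ 0.67543)
-834/E = -834/2903/4298 = -834*4298/2903 = -3584532/2903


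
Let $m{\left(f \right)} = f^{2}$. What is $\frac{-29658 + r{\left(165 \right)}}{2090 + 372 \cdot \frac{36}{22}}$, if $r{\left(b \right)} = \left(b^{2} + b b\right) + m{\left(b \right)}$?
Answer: $\frac{572187}{29686} \approx 19.275$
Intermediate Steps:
$r{\left(b \right)} = 3 b^{2}$ ($r{\left(b \right)} = \left(b^{2} + b b\right) + b^{2} = \left(b^{2} + b^{2}\right) + b^{2} = 2 b^{2} + b^{2} = 3 b^{2}$)
$\frac{-29658 + r{\left(165 \right)}}{2090 + 372 \cdot \frac{36}{22}} = \frac{-29658 + 3 \cdot 165^{2}}{2090 + 372 \cdot \frac{36}{22}} = \frac{-29658 + 3 \cdot 27225}{2090 + 372 \cdot 36 \cdot \frac{1}{22}} = \frac{-29658 + 81675}{2090 + 372 \cdot \frac{18}{11}} = \frac{52017}{2090 + \frac{6696}{11}} = \frac{52017}{\frac{29686}{11}} = 52017 \cdot \frac{11}{29686} = \frac{572187}{29686}$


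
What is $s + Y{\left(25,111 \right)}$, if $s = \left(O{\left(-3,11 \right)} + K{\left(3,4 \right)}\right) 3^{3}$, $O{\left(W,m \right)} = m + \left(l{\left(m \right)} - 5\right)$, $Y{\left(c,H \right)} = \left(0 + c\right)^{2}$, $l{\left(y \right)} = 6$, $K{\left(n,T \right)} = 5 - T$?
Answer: $976$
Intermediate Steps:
$Y{\left(c,H \right)} = c^{2}$
$O{\left(W,m \right)} = 1 + m$ ($O{\left(W,m \right)} = m + \left(6 - 5\right) = m + 1 = 1 + m$)
$s = 351$ ($s = \left(\left(1 + 11\right) + \left(5 - 4\right)\right) 3^{3} = \left(12 + \left(5 - 4\right)\right) 27 = \left(12 + 1\right) 27 = 13 \cdot 27 = 351$)
$s + Y{\left(25,111 \right)} = 351 + 25^{2} = 351 + 625 = 976$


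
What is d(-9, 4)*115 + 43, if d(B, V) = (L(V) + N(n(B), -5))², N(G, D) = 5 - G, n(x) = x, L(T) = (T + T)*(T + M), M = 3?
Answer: 563543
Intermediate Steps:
L(T) = 2*T*(3 + T) (L(T) = (T + T)*(T + 3) = (2*T)*(3 + T) = 2*T*(3 + T))
d(B, V) = (5 - B + 2*V*(3 + V))² (d(B, V) = (2*V*(3 + V) + (5 - B))² = (5 - B + 2*V*(3 + V))²)
d(-9, 4)*115 + 43 = (5 - 1*(-9) + 2*4*(3 + 4))²*115 + 43 = (5 + 9 + 2*4*7)²*115 + 43 = (5 + 9 + 56)²*115 + 43 = 70²*115 + 43 = 4900*115 + 43 = 563500 + 43 = 563543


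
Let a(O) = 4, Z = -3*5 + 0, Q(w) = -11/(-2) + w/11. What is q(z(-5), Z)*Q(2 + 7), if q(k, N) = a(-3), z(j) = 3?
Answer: 278/11 ≈ 25.273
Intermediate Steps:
Q(w) = 11/2 + w/11 (Q(w) = -11*(-½) + w*(1/11) = 11/2 + w/11)
Z = -15 (Z = -15 + 0 = -15)
q(k, N) = 4
q(z(-5), Z)*Q(2 + 7) = 4*(11/2 + (2 + 7)/11) = 4*(11/2 + (1/11)*9) = 4*(11/2 + 9/11) = 4*(139/22) = 278/11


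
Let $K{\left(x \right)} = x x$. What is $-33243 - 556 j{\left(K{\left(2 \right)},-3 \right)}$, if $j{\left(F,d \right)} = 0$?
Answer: $-33243$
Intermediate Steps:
$K{\left(x \right)} = x^{2}$
$-33243 - 556 j{\left(K{\left(2 \right)},-3 \right)} = -33243 - 0 = -33243 + 0 = -33243$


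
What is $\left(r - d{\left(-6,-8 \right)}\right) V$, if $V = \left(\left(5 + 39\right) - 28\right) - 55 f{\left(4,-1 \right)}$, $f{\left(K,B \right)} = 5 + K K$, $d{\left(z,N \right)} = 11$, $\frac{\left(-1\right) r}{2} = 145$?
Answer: $342839$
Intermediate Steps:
$r = -290$ ($r = \left(-2\right) 145 = -290$)
$f{\left(K,B \right)} = 5 + K^{2}$
$V = -1139$ ($V = \left(\left(5 + 39\right) - 28\right) - 55 \left(5 + 4^{2}\right) = \left(44 - 28\right) - 55 \left(5 + 16\right) = 16 - 55 \cdot 21 = 16 - 1155 = -1139$)
$\left(r - d{\left(-6,-8 \right)}\right) V = \left(-290 - 11\right) \left(-1139\right) = \left(-301\right) \left(-1139\right) = 342839$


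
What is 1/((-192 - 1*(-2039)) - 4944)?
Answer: -1/3097 ≈ -0.00032289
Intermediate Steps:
1/((-192 - 1*(-2039)) - 4944) = 1/((-192 + 2039) - 4944) = 1/(1847 - 4944) = 1/(-3097) = -1/3097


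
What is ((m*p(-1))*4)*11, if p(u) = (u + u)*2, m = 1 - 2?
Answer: 176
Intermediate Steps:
m = -1
p(u) = 4*u (p(u) = (2*u)*2 = 4*u)
((m*p(-1))*4)*11 = (-4*(-1)*4)*11 = (-1*(-4)*4)*11 = (4*4)*11 = 16*11 = 176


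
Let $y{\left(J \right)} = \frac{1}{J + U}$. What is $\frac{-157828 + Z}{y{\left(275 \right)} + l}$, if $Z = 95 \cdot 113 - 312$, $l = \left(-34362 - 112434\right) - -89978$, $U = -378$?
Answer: $\frac{3036543}{1170451} \approx 2.5943$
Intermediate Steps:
$l = -56818$ ($l = \left(-34362 - 112434\right) + 89978 = -146796 + 89978 = -56818$)
$y{\left(J \right)} = \frac{1}{-378 + J}$ ($y{\left(J \right)} = \frac{1}{J - 378} = \frac{1}{-378 + J}$)
$Z = 10423$ ($Z = 10735 - 312 = 10423$)
$\frac{-157828 + Z}{y{\left(275 \right)} + l} = \frac{-157828 + 10423}{\frac{1}{-378 + 275} - 56818} = - \frac{147405}{\frac{1}{-103} - 56818} = - \frac{147405}{- \frac{1}{103} - 56818} = - \frac{147405}{- \frac{5852255}{103}} = \left(-147405\right) \left(- \frac{103}{5852255}\right) = \frac{3036543}{1170451}$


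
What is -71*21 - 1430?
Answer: -2921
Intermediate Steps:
-71*21 - 1430 = -1491 - 1430 = -2921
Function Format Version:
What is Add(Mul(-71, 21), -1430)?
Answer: -2921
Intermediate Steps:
Add(Mul(-71, 21), -1430) = Add(-1491, -1430) = -2921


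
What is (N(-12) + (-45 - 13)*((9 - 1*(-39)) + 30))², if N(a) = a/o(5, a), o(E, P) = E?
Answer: 512207424/25 ≈ 2.0488e+7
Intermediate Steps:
N(a) = a/5
(N(-12) + (-45 - 13)*((9 - 1*(-39)) + 30))² = ((⅕)*(-12) + (-45 - 13)*((9 - 1*(-39)) + 30))² = (-12/5 - 58*((9 + 39) + 30))² = (-12/5 - 58*(48 + 30))² = (-12/5 - 58*78)² = (-12/5 - 4524)² = (-22632/5)² = 512207424/25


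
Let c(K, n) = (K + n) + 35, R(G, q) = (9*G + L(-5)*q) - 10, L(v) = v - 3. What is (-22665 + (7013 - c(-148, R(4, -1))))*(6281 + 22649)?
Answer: -450526890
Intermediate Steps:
L(v) = -3 + v
R(G, q) = -10 - 8*q + 9*G (R(G, q) = (9*G + (-3 - 5)*q) - 10 = (9*G - 8*q) - 10 = (-8*q + 9*G) - 10 = -10 - 8*q + 9*G)
c(K, n) = 35 + K + n
(-22665 + (7013 - c(-148, R(4, -1))))*(6281 + 22649) = (-22665 + (7013 - (35 - 148 + (-10 - 8*(-1) + 9*4))))*(6281 + 22649) = (-22665 + (7013 - (35 - 148 + (-10 + 8 + 36))))*28930 = (-22665 + (7013 - (35 - 148 + 34)))*28930 = (-22665 + (7013 - 1*(-79)))*28930 = (-22665 + (7013 + 79))*28930 = (-22665 + 7092)*28930 = -15573*28930 = -450526890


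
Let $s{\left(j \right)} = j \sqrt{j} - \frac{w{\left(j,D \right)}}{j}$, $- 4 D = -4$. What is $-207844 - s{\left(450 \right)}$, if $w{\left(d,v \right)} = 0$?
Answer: $-207844 - 6750 \sqrt{2} \approx -2.1739 \cdot 10^{5}$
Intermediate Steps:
$D = 1$ ($D = \left(- \frac{1}{4}\right) \left(-4\right) = 1$)
$s{\left(j \right)} = j^{\frac{3}{2}}$ ($s{\left(j \right)} = j \sqrt{j} - \frac{0}{j} = j^{\frac{3}{2}} - 0 = j^{\frac{3}{2}} + 0 = j^{\frac{3}{2}}$)
$-207844 - s{\left(450 \right)} = -207844 - 450^{\frac{3}{2}} = -207844 - 6750 \sqrt{2}$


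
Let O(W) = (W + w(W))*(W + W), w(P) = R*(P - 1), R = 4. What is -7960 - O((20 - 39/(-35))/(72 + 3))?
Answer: -10967863442/1378125 ≈ -7958.5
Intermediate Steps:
w(P) = -4 + 4*P (w(P) = 4*(P - 1) = 4*(-1 + P) = -4 + 4*P)
O(W) = 2*W*(-4 + 5*W) (O(W) = (W + (-4 + 4*W))*(W + W) = (-4 + 5*W)*(2*W) = 2*W*(-4 + 5*W))
-7960 - O((20 - 39/(-35))/(72 + 3)) = -7960 - 2*(20 - 39/(-35))/(72 + 3)*(-4 + 5*((20 - 39/(-35))/(72 + 3))) = -7960 - 2*(20 - 39*(-1/35))/75*(-4 + 5*((20 - 39*(-1/35))/75)) = -7960 - 2*(20 + 39/35)*(1/75)*(-4 + 5*((20 + 39/35)*(1/75))) = -7960 - 2*(739/35)*(1/75)*(-4 + 5*((739/35)*(1/75))) = -7960 - 2*739*(-4 + 5*(739/2625))/2625 = -7960 - 2*739*(-4 + 739/525)/2625 = -7960 - 2*739*(-1361)/(2625*525) = -7960 - 1*(-2011558/1378125) = -7960 + 2011558/1378125 = -10967863442/1378125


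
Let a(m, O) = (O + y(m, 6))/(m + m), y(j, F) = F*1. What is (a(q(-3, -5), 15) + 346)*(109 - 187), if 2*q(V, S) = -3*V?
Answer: -27170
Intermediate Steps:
y(j, F) = F
q(V, S) = -3*V/2 (q(V, S) = (-3*V)/2 = -3*V/2)
a(m, O) = (6 + O)/(2*m) (a(m, O) = (O + 6)/(m + m) = (6 + O)/((2*m)) = (6 + O)*(1/(2*m)) = (6 + O)/(2*m))
(a(q(-3, -5), 15) + 346)*(109 - 187) = ((6 + 15)/(2*((-3/2*(-3)))) + 346)*(109 - 187) = ((½)*21/(9/2) + 346)*(-78) = ((½)*(2/9)*21 + 346)*(-78) = (7/3 + 346)*(-78) = (1045/3)*(-78) = -27170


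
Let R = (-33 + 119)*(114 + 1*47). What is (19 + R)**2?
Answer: 192238225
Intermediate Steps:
R = 13846 (R = 86*(114 + 47) = 86*161 = 13846)
(19 + R)**2 = (19 + 13846)**2 = 13865**2 = 192238225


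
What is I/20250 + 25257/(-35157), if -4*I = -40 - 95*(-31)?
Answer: -143196539/189847800 ≈ -0.75427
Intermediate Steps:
I = -2905/4 (I = -(-40 - 95*(-31))/4 = -(-40 + 2945)/4 = -1/4*2905 = -2905/4 ≈ -726.25)
I/20250 + 25257/(-35157) = -2905/4/20250 + 25257/(-35157) = -2905/4*1/20250 + 25257*(-1/35157) = -581/16200 - 8419/11719 = -143196539/189847800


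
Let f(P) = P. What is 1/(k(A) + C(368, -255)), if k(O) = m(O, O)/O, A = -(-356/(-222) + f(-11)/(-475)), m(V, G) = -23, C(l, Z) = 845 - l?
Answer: 85771/42125442 ≈ 0.0020361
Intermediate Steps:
A = -85771/52725 (A = -(-356/(-222) - 11/(-475)) = -(-356*(-1/222) - 11*(-1/475)) = -(178/111 + 11/475) = -1*85771/52725 = -85771/52725 ≈ -1.6268)
k(O) = -23/O
1/(k(A) + C(368, -255)) = 1/(-23/(-85771/52725) + (845 - 1*368)) = 1/(-23*(-52725/85771) + (845 - 368)) = 1/(1212675/85771 + 477) = 1/(42125442/85771) = 85771/42125442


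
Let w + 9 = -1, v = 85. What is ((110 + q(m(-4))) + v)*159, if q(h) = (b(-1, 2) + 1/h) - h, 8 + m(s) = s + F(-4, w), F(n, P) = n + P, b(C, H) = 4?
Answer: 929991/26 ≈ 35769.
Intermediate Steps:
w = -10 (w = -9 - 1 = -10)
F(n, P) = P + n
m(s) = -22 + s (m(s) = -8 + (s + (-10 - 4)) = -8 + (s - 14) = -8 + (-14 + s) = -22 + s)
q(h) = 4 + 1/h - h (q(h) = (4 + 1/h) - h = 4 + 1/h - h)
((110 + q(m(-4))) + v)*159 = ((110 + (4 + 1/(-22 - 4) - (-22 - 4))) + 85)*159 = ((110 + (4 + 1/(-26) - 1*(-26))) + 85)*159 = ((110 + (4 - 1/26 + 26)) + 85)*159 = ((110 + 779/26) + 85)*159 = (3639/26 + 85)*159 = (5849/26)*159 = 929991/26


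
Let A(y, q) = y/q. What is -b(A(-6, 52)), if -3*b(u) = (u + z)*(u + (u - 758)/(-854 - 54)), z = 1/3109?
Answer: -157996087/5724987216 ≈ -0.027598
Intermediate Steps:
z = 1/3109 ≈ 0.00032165
b(u) = -(1/3109 + u)*(379/454 + 907*u/908)/3 (b(u) = -(u + 1/3109)*(u + (u - 758)/(-854 - 54))/3 = -(1/3109 + u)*(u + (-758 + u)/(-908))/3 = -(1/3109 + u)*(u + (-758 + u)*(-1/908))/3 = -(1/3109 + u)*(u + (379/454 - u/908))/3 = -(1/3109 + u)*(379/454 + 907*u/908)/3)
-b(A(-6, 52)) = -(-379/4234458 - (-2357529)/(1411486*52) - 907*(-6/52)**2/2724) = -(-379/4234458 - (-2357529)/(1411486*52) - 907*(-6*1/52)**2/2724) = -(-379/4234458 - 785843/2822972*(-3/26) - 907*(-3/26)**2/2724) = -(-379/4234458 + 2357529/73397272 - 907/2724*9/676) = -(-379/4234458 + 2357529/73397272 - 2721/613808) = -1*157996087/5724987216 = -157996087/5724987216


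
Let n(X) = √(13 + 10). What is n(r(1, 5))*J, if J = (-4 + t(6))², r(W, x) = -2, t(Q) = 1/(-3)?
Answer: 169*√23/9 ≈ 90.055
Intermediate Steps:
t(Q) = -⅓
n(X) = √23
J = 169/9 (J = (-4 - ⅓)² = (-13/3)² = 169/9 ≈ 18.778)
n(r(1, 5))*J = √23*(169/9) = 169*√23/9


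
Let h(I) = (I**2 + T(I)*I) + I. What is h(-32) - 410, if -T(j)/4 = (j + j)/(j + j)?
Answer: 710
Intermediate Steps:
T(j) = -4 (T(j) = -4*(j + j)/(j + j) = -4*2*j/(2*j) = -4*2*j*1/(2*j) = -4*1 = -4)
h(I) = I**2 - 3*I (h(I) = (I**2 - 4*I) + I = I**2 - 3*I)
h(-32) - 410 = -32*(-3 - 32) - 410 = -32*(-35) - 410 = 1120 - 410 = 710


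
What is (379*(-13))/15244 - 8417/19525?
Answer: -224508423/297639100 ≈ -0.75430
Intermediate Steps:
(379*(-13))/15244 - 8417/19525 = -4927*1/15244 - 8417*1/19525 = -4927/15244 - 8417/19525 = -224508423/297639100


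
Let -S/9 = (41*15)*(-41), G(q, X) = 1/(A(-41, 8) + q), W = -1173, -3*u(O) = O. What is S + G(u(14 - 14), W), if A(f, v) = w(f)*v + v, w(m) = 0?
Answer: 1815481/8 ≈ 2.2694e+5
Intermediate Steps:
A(f, v) = v (A(f, v) = 0*v + v = 0 + v = v)
u(O) = -O/3
G(q, X) = 1/(8 + q)
S = 226935 (S = -9*41*15*(-41) = -5535*(-41) = -9*(-25215) = 226935)
S + G(u(14 - 14), W) = 226935 + 1/(8 - (14 - 14)/3) = 226935 + 1/(8 - 1/3*0) = 226935 + 1/(8 + 0) = 226935 + 1/8 = 1815481/8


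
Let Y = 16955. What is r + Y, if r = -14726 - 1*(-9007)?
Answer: 11236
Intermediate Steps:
r = -5719 (r = -14726 + 9007 = -5719)
r + Y = -5719 + 16955 = 11236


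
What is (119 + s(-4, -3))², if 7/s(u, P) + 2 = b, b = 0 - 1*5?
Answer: 13924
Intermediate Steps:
b = -5 (b = 0 - 5 = -5)
s(u, P) = -1 (s(u, P) = 7/(-2 - 5) = 7/(-7) = 7*(-⅐) = -1)
(119 + s(-4, -3))² = (119 - 1)² = 118² = 13924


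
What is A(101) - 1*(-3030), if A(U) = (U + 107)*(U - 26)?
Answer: 18630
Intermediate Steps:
A(U) = (-26 + U)*(107 + U) (A(U) = (107 + U)*(-26 + U) = (-26 + U)*(107 + U))
A(101) - 1*(-3030) = (-2782 + 101**2 + 81*101) - 1*(-3030) = (-2782 + 10201 + 8181) + 3030 = 15600 + 3030 = 18630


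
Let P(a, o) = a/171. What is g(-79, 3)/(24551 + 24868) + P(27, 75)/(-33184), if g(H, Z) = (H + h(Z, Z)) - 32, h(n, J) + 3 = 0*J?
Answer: -74329/32155296 ≈ -0.0023116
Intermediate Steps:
h(n, J) = -3 (h(n, J) = -3 + 0*J = -3 + 0 = -3)
P(a, o) = a/171 (P(a, o) = a*(1/171) = a/171)
g(H, Z) = -35 + H (g(H, Z) = (H - 3) - 32 = (-3 + H) - 32 = -35 + H)
g(-79, 3)/(24551 + 24868) + P(27, 75)/(-33184) = (-35 - 79)/(24551 + 24868) + ((1/171)*27)/(-33184) = -114/49419 + (3/19)*(-1/33184) = -114*1/49419 - 3/630496 = -2/867 - 3/630496 = -74329/32155296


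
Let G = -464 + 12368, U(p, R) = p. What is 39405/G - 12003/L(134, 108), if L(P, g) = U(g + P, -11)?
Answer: -22224617/480128 ≈ -46.289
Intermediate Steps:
L(P, g) = P + g (L(P, g) = g + P = P + g)
G = 11904
39405/G - 12003/L(134, 108) = 39405/11904 - 12003/(134 + 108) = 39405*(1/11904) - 12003/242 = 13135/3968 - 12003*1/242 = 13135/3968 - 12003/242 = -22224617/480128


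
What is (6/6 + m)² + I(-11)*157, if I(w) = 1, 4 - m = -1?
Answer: 193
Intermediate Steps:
m = 5 (m = 4 - 1*(-1) = 4 + 1 = 5)
(6/6 + m)² + I(-11)*157 = (6/6 + 5)² + 1*157 = (6*(⅙) + 5)² + 157 = (1 + 5)² + 157 = 6² + 157 = 36 + 157 = 193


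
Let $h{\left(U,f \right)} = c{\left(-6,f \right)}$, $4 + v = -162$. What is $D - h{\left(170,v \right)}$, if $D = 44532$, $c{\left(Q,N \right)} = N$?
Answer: $44698$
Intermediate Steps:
$v = -166$ ($v = -4 - 162 = -166$)
$h{\left(U,f \right)} = f$
$D - h{\left(170,v \right)} = 44532 - -166 = 44532 + 166 = 44698$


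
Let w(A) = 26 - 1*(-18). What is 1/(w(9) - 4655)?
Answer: -1/4611 ≈ -0.00021687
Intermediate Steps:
w(A) = 44 (w(A) = 26 + 18 = 44)
1/(w(9) - 4655) = 1/(44 - 4655) = 1/(-4611) = -1/4611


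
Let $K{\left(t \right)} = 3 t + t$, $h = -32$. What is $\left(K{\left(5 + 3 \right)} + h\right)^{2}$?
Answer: $0$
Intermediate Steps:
$K{\left(t \right)} = 4 t$
$\left(K{\left(5 + 3 \right)} + h\right)^{2} = \left(4 \left(5 + 3\right) - 32\right)^{2} = \left(4 \cdot 8 - 32\right)^{2} = \left(32 - 32\right)^{2} = 0^{2} = 0$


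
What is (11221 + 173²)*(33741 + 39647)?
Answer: 3019916200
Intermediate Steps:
(11221 + 173²)*(33741 + 39647) = (11221 + 29929)*73388 = 41150*73388 = 3019916200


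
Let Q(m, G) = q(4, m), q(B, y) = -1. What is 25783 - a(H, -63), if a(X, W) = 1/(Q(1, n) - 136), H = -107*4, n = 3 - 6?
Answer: 3532272/137 ≈ 25783.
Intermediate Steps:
n = -3
H = -428
Q(m, G) = -1
a(X, W) = -1/137 (a(X, W) = 1/(-1 - 136) = 1/(-137) = -1/137)
25783 - a(H, -63) = 25783 - 1*(-1/137) = 25783 + 1/137 = 3532272/137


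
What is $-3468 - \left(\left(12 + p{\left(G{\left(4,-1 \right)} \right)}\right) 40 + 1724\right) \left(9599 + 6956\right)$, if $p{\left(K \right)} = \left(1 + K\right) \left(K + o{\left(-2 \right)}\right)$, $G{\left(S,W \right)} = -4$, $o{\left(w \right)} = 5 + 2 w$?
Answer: $-42450488$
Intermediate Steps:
$p{\left(K \right)} = \left(1 + K\right)^{2}$ ($p{\left(K \right)} = \left(1 + K\right) \left(K + \left(5 + 2 \left(-2\right)\right)\right) = \left(1 + K\right) \left(K + \left(5 - 4\right)\right) = \left(1 + K\right) \left(K + 1\right) = \left(1 + K\right) \left(1 + K\right) = \left(1 + K\right)^{2}$)
$-3468 - \left(\left(12 + p{\left(G{\left(4,-1 \right)} \right)}\right) 40 + 1724\right) \left(9599 + 6956\right) = -3468 - \left(\left(12 + \left(1 + \left(-4\right)^{2} + 2 \left(-4\right)\right)\right) 40 + 1724\right) \left(9599 + 6956\right) = -3468 - \left(\left(12 + \left(1 + 16 - 8\right)\right) 40 + 1724\right) 16555 = -3468 - \left(\left(12 + 9\right) 40 + 1724\right) 16555 = -3468 - \left(21 \cdot 40 + 1724\right) 16555 = -3468 - \left(840 + 1724\right) 16555 = -3468 - 2564 \cdot 16555 = -3468 - 42447020 = -42450488$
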